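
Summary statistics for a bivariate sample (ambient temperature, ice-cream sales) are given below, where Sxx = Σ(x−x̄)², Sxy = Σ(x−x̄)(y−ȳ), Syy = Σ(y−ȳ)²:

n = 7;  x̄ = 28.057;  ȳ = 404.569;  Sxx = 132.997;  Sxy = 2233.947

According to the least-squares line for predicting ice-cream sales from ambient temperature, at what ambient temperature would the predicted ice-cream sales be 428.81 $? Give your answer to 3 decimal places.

b = Sxy/Sxx = 2233.947/132.997 = 16.796973
a = ȳ − b·x̄ = 404.569 − 16.796973·28.057 = -66.703668
Set a + b·x = 428.81: x = (428.81 − (-66.703668)) / 16.796973 = 29.500177

29.500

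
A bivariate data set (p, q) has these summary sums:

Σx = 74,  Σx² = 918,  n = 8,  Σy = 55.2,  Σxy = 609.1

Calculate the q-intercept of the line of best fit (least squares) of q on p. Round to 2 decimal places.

Sxx = Σx² − (Σx)²/n = 918 − 684.5 = 233.5
Sxy = Σxy − (Σx)(Σy)/n = 609.1 − 510.6 = 98.5
b = Sxy/Sxx = 98.5/233.5 = 0.421842
a = ȳ − b·x̄ = 6.9 − 0.421842·9.25 = 2.997966

3.00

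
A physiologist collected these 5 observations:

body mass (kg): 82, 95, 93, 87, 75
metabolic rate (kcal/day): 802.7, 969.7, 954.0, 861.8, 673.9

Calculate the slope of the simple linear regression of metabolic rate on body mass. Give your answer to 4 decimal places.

n = 5, Σx = 432, Σy = 4262.1, Σxy = 372184, Σx² = 37592
Sxx = Σx² − (Σx)²/n = 37592 − 37324.8 = 267.2
Sxy = Σxy − (Σx)(Σy)/n = 372184 − 368245.44 = 3938.56
b = Sxy/Sxx = 3938.56/267.2 = 14.740120

14.7401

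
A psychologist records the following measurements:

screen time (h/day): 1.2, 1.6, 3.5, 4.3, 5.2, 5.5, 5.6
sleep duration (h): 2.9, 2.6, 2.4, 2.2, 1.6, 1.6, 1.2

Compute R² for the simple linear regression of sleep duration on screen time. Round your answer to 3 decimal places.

0.887

n = 7, Σx = 26.9, Σy = 14.5, Σxy = 49.34, Σx² = 123.39, Σy² = 32.33
Sxx = Σx² − (Σx)²/n = 123.39 − 103.372857 = 20.017143
Sxy = Σxy − (Σx)(Σy)/n = 49.34 − 55.721429 = -6.381429
Syy = Σy² − (Σy)²/n = 32.33 − 30.035714 = 2.294286
R² = Sxy²/(Sxx·Syy) = (-6.381429)²/(20.017143·2.294286) = 0.886719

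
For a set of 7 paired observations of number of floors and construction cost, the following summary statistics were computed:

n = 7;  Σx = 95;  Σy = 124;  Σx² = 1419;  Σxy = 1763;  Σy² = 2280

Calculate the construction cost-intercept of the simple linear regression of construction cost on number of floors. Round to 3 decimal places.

Sxx = Σx² − (Σx)²/n = 1419 − 1289.285714 = 129.714286
Sxy = Σxy − (Σx)(Σy)/n = 1763 − 1682.857143 = 80.142857
b = Sxy/Sxx = 80.142857/129.714286 = 0.617841
a = ȳ − b·x̄ = 17.714286 − 0.617841·13.571429 = 9.329295

9.329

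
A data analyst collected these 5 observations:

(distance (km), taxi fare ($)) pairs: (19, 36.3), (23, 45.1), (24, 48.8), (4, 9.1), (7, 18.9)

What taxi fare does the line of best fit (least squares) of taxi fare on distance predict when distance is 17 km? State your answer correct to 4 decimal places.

n = 5, Σx = 77, Σy = 158.2, Σxy = 3066.9, Σx² = 1531
Sxx = Σx² − (Σx)²/n = 1531 − 1185.8 = 345.2
Sxy = Σxy − (Σx)(Σy)/n = 3066.9 − 2436.28 = 630.62
b = Sxy/Sxx = 630.62/345.2 = 1.826825
a = ȳ − b·x̄ = 31.64 − 1.826825·15.4 = 3.506895
ŷ(17) = a + b·17 = 3.506895 + 1.826825·17 = 34.562920

34.5629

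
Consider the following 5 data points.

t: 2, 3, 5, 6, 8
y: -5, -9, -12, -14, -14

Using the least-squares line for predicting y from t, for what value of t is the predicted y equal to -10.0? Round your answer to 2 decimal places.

4.26

n = 5, Σx = 24, Σy = -54, Σxy = -293, Σx² = 138
Sxx = Σx² − (Σx)²/n = 138 − 115.2 = 22.8
Sxy = Σxy − (Σx)(Σy)/n = -293 − (-259.2) = -33.8
b = Sxy/Sxx = -33.8/22.8 = -1.482456
a = ȳ − b·x̄ = -10.8 − (-1.482456)·4.8 = -3.684211
Set a + b·x = -10.0: x = (-10.0 − (-3.684211)) / (-1.482456) = 4.260355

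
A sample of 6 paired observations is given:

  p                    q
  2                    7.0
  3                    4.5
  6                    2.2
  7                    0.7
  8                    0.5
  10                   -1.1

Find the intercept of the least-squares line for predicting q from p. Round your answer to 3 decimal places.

n = 6, Σx = 36, Σy = 13.8, Σxy = 38.6, Σx² = 262
Sxx = Σx² − (Σx)²/n = 262 − 216 = 46
Sxy = Σxy − (Σx)(Σy)/n = 38.6 − 82.8 = -44.2
b = Sxy/Sxx = -44.2/46 = -0.960870
a = ȳ − b·x̄ = 2.3 − (-0.960870)·6 = 8.065217

8.065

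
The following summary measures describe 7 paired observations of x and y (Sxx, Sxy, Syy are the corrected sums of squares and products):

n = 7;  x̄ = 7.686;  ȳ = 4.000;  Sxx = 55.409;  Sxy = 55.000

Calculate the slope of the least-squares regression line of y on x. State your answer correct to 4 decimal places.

0.9926

b = Sxy/Sxx = 55/55.409 = 0.992619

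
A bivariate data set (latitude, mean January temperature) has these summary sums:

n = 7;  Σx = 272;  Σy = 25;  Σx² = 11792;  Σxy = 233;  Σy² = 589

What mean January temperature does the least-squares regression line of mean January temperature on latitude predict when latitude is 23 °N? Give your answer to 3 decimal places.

13.147

Sxx = Σx² − (Σx)²/n = 11792 − 10569.142857 = 1222.857143
Sxy = Σxy − (Σx)(Σy)/n = 233 − 971.428571 = -738.428571
b = Sxy/Sxx = -738.428571/1222.857143 = -0.603855
a = ȳ − b·x̄ = 3.571429 − (-0.603855)·38.857143 = 27.035514
ŷ(23) = a + b·23 = 27.035514 + (-0.603855)·23 = 13.146846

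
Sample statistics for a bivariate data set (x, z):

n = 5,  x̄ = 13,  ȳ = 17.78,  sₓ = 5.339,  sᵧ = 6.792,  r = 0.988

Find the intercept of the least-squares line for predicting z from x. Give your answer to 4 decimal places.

b = r · sᵧ/sₓ = 0.988 · 6.792/5.339 = 1.256883
a = ȳ − b·x̄ = 17.78 − 1.256883·13 = 1.440527

1.4405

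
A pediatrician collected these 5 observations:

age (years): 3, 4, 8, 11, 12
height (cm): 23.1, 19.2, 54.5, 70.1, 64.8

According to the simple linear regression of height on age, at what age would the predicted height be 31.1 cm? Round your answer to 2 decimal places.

4.91

n = 5, Σx = 38, Σy = 231.7, Σxy = 2130.8, Σx² = 354
Sxx = Σx² − (Σx)²/n = 354 − 288.8 = 65.2
Sxy = Σxy − (Σx)(Σy)/n = 2130.8 − 1760.92 = 369.88
b = Sxy/Sxx = 369.88/65.2 = 5.673006
a = ȳ − b·x̄ = 46.34 − 5.673006·7.6 = 3.225153
Set a + b·x = 31.1: x = (31.1 − 3.225153) / 5.673006 = 4.913594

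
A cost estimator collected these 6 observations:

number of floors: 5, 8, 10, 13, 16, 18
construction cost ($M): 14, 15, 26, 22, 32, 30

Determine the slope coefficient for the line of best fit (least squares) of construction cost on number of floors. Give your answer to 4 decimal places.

1.3709

n = 6, Σx = 70, Σy = 139, Σxy = 1788, Σx² = 938
Sxx = Σx² − (Σx)²/n = 938 − 816.666667 = 121.333333
Sxy = Σxy − (Σx)(Σy)/n = 1788 − 1621.666667 = 166.333333
b = Sxy/Sxx = 166.333333/121.333333 = 1.370879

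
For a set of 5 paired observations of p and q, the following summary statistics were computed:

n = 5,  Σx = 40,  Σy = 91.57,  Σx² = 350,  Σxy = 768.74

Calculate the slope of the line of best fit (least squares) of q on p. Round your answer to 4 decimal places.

Sxx = Σx² − (Σx)²/n = 350 − 320 = 30
Sxy = Σxy − (Σx)(Σy)/n = 768.74 − 732.56 = 36.18
b = Sxy/Sxx = 36.18/30 = 1.206

1.2060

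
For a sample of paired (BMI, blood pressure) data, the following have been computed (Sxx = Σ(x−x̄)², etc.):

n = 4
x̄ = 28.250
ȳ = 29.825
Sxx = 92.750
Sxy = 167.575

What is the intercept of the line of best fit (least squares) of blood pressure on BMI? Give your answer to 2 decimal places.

-21.22

b = Sxy/Sxx = 167.575/92.75 = 1.806739
a = ȳ − b·x̄ = 29.825 − 1.806739·28.25 = -21.215364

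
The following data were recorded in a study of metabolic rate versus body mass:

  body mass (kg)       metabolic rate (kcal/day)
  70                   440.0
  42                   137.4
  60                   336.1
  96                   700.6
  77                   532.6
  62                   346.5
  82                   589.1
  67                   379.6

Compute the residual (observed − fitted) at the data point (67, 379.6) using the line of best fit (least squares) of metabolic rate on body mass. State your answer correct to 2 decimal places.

-26.24

n = 8, Σx = 556, Σy = 3461.9, Σxy = 260227, Σx² = 40466
Sxx = Σx² − (Σx)²/n = 40466 − 38642 = 1824
Sxy = Σxy − (Σx)(Σy)/n = 260227 − 240602.05 = 19624.95
b = Sxy/Sxx = 19624.95/1824 = 10.759293
a = ȳ − b·x̄ = 432.7375 − 10.759293·69.5 = -315.033347
ŷ(67) = -315.033347 + 10.759293·67 = 405.839268
residual = y − ŷ = 379.6 − 405.839268 = -26.239268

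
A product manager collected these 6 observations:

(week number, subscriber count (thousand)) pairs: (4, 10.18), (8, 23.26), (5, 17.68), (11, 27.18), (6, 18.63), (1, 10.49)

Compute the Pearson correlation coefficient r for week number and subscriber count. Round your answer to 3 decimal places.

n = 6, Σx = 35, Σy = 107.42, Σxy = 736.45, Σx² = 263, Σy² = 2153.1118
Sxx = Σx² − (Σx)²/n = 263 − 204.166667 = 58.833333
Sxy = Σxy − (Σx)(Σy)/n = 736.45 − 626.616667 = 109.833333
Syy = Σy² − (Σy)²/n = 2153.1118 − 1923.176067 = 229.935733
r = Sxy/√(Sxx·Syy) = 109.833333/√(13527.885644) = 109.833333/116.309439 = 0.944320

0.944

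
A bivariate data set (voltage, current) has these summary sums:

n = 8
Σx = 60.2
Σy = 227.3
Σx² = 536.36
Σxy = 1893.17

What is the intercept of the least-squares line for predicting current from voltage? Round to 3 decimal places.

Sxx = Σx² − (Σx)²/n = 536.36 − 453.005 = 83.355
Sxy = Σxy − (Σx)(Σy)/n = 1893.17 − 1710.4325 = 182.7375
b = Sxy/Sxx = 182.7375/83.355 = 2.192280
a = ȳ − b·x̄ = 28.4125 − 2.192280·7.525 = 11.915593

11.916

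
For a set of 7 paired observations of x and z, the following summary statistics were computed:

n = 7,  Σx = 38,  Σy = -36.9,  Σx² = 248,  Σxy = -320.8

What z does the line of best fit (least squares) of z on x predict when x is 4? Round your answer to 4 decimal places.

Sxx = Σx² − (Σx)²/n = 248 − 206.285714 = 41.714286
Sxy = Σxy − (Σx)(Σy)/n = -320.8 − (-200.314286) = -120.485714
b = Sxy/Sxx = -120.485714/41.714286 = -2.888356
a = ȳ − b·x̄ = -5.271429 − (-2.888356)·5.428571 = 10.408219
ŷ(4) = a + b·4 = 10.408219 + (-2.888356)·4 = -1.145205

-1.1452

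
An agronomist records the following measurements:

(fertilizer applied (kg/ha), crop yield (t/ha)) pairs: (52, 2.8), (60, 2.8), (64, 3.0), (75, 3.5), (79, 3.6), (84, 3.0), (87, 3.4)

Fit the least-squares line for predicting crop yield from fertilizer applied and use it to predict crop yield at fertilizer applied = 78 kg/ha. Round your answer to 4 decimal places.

n = 7, Σx = 501, Σy = 22.1, Σxy = 1600.3, Σx² = 36891
Sxx = Σx² − (Σx)²/n = 36891 − 35857.285714 = 1033.714286
Sxy = Σxy − (Σx)(Σy)/n = 1600.3 − 1581.728571 = 18.571429
b = Sxy/Sxx = 18.571429/1033.714286 = 0.017966
a = ȳ − b·x̄ = 3.157143 − 0.017966·71.571429 = 1.871310
ŷ(78) = a + b·78 = 1.871310 + 0.017966·78 = 3.272637

3.2726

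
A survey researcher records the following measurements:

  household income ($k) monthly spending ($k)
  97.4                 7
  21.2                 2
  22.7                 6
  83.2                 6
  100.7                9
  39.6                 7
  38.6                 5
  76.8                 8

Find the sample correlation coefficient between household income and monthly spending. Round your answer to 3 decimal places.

n = 8, Σx = 480.2, Σy = 50, Σxy = 3350.5, Σx² = 36470.58, Σy² = 344
Sxx = Σx² − (Σx)²/n = 36470.58 − 28824.005 = 7646.575
Sxy = Σxy − (Σx)(Σy)/n = 3350.5 − 3001.25 = 349.25
Syy = Σy² − (Σy)²/n = 344 − 312.5 = 31.5
r = Sxy/√(Sxx·Syy) = 349.25/√(240867.1125) = 349.25/490.782144 = 0.711619

0.712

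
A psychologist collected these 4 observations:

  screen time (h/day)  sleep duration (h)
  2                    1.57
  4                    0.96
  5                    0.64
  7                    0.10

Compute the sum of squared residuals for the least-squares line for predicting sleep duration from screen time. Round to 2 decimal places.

n = 4, Σx = 18, Σy = 3.27, Σxy = 10.88, Σx² = 94, Σy² = 3.8061
Sxx = Σx² − (Σx)²/n = 94 − 81 = 13
Sxy = Σxy − (Σx)(Σy)/n = 10.88 − 14.715 = -3.835
Syy = Σy² − (Σy)²/n = 3.8061 − 2.673225 = 1.132875
b = Sxy/Sxx = -3.835/13 = -0.295
SSE = Syy − b·Sxy = 1.132875 − (-0.295)·(-3.835) = 0.00155

0.00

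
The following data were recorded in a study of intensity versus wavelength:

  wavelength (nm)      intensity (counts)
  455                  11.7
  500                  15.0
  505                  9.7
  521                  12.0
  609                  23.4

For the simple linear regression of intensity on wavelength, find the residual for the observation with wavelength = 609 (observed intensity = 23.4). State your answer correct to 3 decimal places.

n = 5, Σx = 2590, Σy = 71.8, Σxy = 38224.6, Σx² = 1354372
Sxx = Σx² − (Σx)²/n = 1354372 − 1341620 = 12752
Sxy = Σxy − (Σx)(Σy)/n = 38224.6 − 37192.4 = 1032.2
b = Sxy/Sxx = 1032.2/12752 = 0.080944
a = ȳ − b·x̄ = 14.36 − 0.080944·518 = -27.569078
ŷ(609) = -27.569078 + 0.080944·609 = 21.725919
residual = y − ŷ = 23.4 − 21.725919 = 1.674081

1.674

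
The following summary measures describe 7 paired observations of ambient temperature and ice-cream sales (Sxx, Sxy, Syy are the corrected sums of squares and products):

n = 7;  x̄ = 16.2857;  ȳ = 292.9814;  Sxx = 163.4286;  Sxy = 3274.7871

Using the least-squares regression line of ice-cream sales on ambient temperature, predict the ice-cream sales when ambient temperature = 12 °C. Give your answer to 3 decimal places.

b = Sxy/Sxx = 3274.7871/163.4286 = 20.038029
a = ȳ − b·x̄ = 292.9814 − 20.038029·16.2857 = -33.351936
ŷ(12) = a + b·12 = -33.351936 + 20.038029·12 = 207.104417

207.104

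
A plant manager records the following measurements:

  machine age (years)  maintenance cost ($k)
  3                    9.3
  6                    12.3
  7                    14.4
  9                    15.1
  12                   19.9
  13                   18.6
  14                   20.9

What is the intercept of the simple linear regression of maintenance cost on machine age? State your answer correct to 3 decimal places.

n = 7, Σx = 64, Σy = 110.5, Σxy = 1111.6, Σx² = 684
Sxx = Σx² − (Σx)²/n = 684 − 585.142857 = 98.857143
Sxy = Σxy − (Σx)(Σy)/n = 1111.6 − 1010.285714 = 101.314286
b = Sxy/Sxx = 101.314286/98.857143 = 1.024855
a = ȳ − b·x̄ = 15.785714 − 1.024855·9.142857 = 6.415607

6.416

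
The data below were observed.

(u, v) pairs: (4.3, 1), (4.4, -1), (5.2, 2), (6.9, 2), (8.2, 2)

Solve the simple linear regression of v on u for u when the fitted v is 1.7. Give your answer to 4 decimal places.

6.8123

n = 5, Σx = 29, Σy = 6, Σxy = 40.5, Σx² = 179.74
Sxx = Σx² − (Σx)²/n = 179.74 − 168.2 = 11.54
Sxy = Σxy − (Σx)(Σy)/n = 40.5 − 34.8 = 5.7
b = Sxy/Sxx = 5.7/11.54 = 0.493934
a = ȳ − b·x̄ = 1.2 − 0.493934·5.8 = -1.664818
Set a + b·x = 1.7: x = (1.7 − (-1.664818)) / 0.493934 = 6.812281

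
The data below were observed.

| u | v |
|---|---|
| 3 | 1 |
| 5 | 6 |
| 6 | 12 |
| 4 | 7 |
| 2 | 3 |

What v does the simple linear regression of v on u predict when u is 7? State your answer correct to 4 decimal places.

n = 5, Σx = 20, Σy = 29, Σxy = 139, Σx² = 90
Sxx = Σx² − (Σx)²/n = 90 − 80 = 10
Sxy = Σxy − (Σx)(Σy)/n = 139 − 116 = 23
b = Sxy/Sxx = 23/10 = 2.3
a = ȳ − b·x̄ = 5.8 − 2.3·4 = -3.4
ŷ(7) = a + b·7 = -3.4 + 2.3·7 = 12.7

12.7000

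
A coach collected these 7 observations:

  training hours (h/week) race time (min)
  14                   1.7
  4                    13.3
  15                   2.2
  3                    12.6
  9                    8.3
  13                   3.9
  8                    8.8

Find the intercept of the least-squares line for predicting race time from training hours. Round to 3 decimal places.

16.525

n = 7, Σx = 66, Σy = 50.8, Σxy = 343.6, Σx² = 760
Sxx = Σx² − (Σx)²/n = 760 − 622.285714 = 137.714286
Sxy = Σxy − (Σx)(Σy)/n = 343.6 − 478.971429 = -135.371429
b = Sxy/Sxx = -135.371429/137.714286 = -0.982988
a = ȳ − b·x̄ = 7.257143 − (-0.982988)·9.428571 = 16.525311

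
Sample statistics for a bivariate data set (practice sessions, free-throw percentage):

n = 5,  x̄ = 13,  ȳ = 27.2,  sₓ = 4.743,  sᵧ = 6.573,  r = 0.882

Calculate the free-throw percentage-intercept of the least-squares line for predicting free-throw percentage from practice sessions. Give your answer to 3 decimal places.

b = r · sᵧ/sₓ = 0.882 · 6.573/4.743 = 1.222304
a = ȳ − b·x̄ = 27.2 − 1.222304·13 = 11.310053

11.310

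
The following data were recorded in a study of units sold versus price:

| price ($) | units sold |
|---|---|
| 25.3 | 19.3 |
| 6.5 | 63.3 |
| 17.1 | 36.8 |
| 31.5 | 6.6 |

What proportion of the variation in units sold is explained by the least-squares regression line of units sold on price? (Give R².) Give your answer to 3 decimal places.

0.998

n = 4, Σx = 80.4, Σy = 126, Σxy = 1736.92, Σx² = 1967, Σy² = 5777.18
Sxx = Σx² − (Σx)²/n = 1967 − 1616.04 = 350.96
Sxy = Σxy − (Σx)(Σy)/n = 1736.92 − 2532.6 = -795.68
Syy = Σy² − (Σy)²/n = 5777.18 − 3969 = 1808.18
R² = Sxy²/(Sxx·Syy) = (-795.68)²/(350.96·1808.18) = 0.997649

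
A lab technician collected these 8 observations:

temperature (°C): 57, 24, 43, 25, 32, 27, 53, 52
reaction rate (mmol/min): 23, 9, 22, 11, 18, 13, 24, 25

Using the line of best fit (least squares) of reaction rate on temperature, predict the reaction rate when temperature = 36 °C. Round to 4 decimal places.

16.7652

n = 8, Σx = 313, Σy = 145, Σxy = 6247, Σx² = 13565
Sxx = Σx² − (Σx)²/n = 13565 − 12246.125 = 1318.875
Sxy = Σxy − (Σx)(Σy)/n = 6247 − 5673.125 = 573.875
b = Sxy/Sxx = 573.875/1318.875 = 0.435125
a = ȳ − b·x̄ = 18.125 − 0.435125·39.125 = 1.100749
ŷ(36) = a + b·36 = 1.100749 + 0.435125·36 = 16.765236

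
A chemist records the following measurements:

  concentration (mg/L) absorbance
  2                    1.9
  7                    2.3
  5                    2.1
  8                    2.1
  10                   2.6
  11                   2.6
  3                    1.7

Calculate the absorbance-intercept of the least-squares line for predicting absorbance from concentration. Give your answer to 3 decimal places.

n = 7, Σx = 46, Σy = 15.3, Σxy = 106.9, Σx² = 372
Sxx = Σx² − (Σx)²/n = 372 − 302.285714 = 69.714286
Sxy = Σxy − (Σx)(Σy)/n = 106.9 − 100.542857 = 6.357143
b = Sxy/Sxx = 6.357143/69.714286 = 0.091189
a = ȳ − b·x̄ = 2.185714 − 0.091189·6.571429 = 1.586475

1.586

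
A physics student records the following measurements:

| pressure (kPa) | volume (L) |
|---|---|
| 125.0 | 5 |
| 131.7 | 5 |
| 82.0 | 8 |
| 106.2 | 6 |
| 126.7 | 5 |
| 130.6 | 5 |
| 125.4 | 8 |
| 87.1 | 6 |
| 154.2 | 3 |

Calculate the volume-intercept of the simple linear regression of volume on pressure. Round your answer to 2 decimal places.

n = 9, Σx = 1068.9, Σy = 51, Σxy = 5851.6, Σx² = 131170.79
Sxx = Σx² − (Σx)²/n = 131170.79 − 126949.69 = 4221.1
Sxy = Σxy − (Σx)(Σy)/n = 5851.6 − 6057.1 = -205.5
b = Sxy/Sxx = -205.5/4221.1 = -0.048684
a = ȳ − b·x̄ = 5.666667 − (-0.048684)·118.766667 = 11.448702

11.45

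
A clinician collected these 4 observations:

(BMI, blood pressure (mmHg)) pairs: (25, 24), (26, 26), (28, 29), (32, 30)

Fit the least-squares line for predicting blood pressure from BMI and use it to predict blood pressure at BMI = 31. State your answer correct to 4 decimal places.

n = 4, Σx = 111, Σy = 109, Σxy = 3048, Σx² = 3109
Sxx = Σx² − (Σx)²/n = 3109 − 3080.25 = 28.75
Sxy = Σxy − (Σx)(Σy)/n = 3048 − 3024.75 = 23.25
b = Sxy/Sxx = 23.25/28.75 = 0.808696
a = ȳ − b·x̄ = 27.25 − 0.808696·27.75 = 4.808696
ŷ(31) = a + b·31 = 4.808696 + 0.808696·31 = 29.878261

29.8783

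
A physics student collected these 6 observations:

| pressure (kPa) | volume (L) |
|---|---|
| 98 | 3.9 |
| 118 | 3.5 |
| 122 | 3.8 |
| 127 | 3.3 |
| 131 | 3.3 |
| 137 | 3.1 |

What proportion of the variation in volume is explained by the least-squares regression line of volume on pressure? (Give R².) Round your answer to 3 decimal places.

0.750

n = 6, Σx = 733, Σy = 20.9, Σxy = 2534.9, Σx² = 90471, Σy² = 73.29
Sxx = Σx² − (Σx)²/n = 90471 − 89548.166667 = 922.833333
Sxy = Σxy − (Σx)(Σy)/n = 2534.9 − 2553.283333 = -18.383333
Syy = Σy² − (Σy)²/n = 73.29 − 72.801667 = 0.488333
R² = Sxy²/(Sxx·Syy) = (-18.383333)²/(922.833333·0.488333) = 0.749910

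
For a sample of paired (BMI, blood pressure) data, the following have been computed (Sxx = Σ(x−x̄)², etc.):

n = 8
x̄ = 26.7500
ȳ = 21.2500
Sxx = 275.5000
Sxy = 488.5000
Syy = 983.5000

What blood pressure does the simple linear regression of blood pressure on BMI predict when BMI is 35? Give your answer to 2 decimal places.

b = Sxy/Sxx = 488.5/275.5 = 1.773140
a = ȳ − b·x̄ = 21.25 − 1.773140·26.75 = -26.181488
ŷ(35) = a + b·35 = -26.181488 + 1.773140·35 = 35.878403

35.88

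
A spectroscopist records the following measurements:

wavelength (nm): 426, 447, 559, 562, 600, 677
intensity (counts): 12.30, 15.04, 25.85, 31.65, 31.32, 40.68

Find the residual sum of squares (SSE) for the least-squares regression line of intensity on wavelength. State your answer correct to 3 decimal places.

17.740

n = 6, Σx = 3271, Σy = 156.84, Σxy = 90532.49, Σx² = 1827939, Σy² = 4683.2414
Sxx = Σx² − (Σx)²/n = 1827939 − 1783240.166667 = 44698.833333
Sxy = Σxy − (Σx)(Σy)/n = 90532.49 − 85503.94 = 5028.55
Syy = Σy² − (Σy)²/n = 4683.2414 − 4099.7976 = 583.4438
b = Sxy/Sxx = 5028.55/44698.833333 = 0.112498
SSE = Syy − b·Sxy = 583.4438 − 0.112498·5028.55 = 17.739659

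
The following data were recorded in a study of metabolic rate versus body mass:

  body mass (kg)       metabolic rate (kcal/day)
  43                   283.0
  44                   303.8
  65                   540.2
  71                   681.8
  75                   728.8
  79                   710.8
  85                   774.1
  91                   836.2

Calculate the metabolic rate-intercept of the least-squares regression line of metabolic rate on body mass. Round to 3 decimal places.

-207.775

n = 8, Σx = 553, Σy = 4858.7, Σxy = 361762.9, Σx² = 40423
Sxx = Σx² − (Σx)²/n = 40423 − 38226.125 = 2196.875
Sxy = Σxy − (Σx)(Σy)/n = 361762.9 − 335857.6375 = 25905.2625
b = Sxy/Sxx = 25905.2625/2196.875 = 11.791869
a = ȳ − b·x̄ = 607.3375 − 11.791869·69.125 = -207.775454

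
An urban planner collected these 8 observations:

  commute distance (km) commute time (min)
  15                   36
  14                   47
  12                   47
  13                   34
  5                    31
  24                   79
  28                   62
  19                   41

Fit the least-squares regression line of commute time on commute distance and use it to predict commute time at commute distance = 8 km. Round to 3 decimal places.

32.673

n = 8, Σx = 130, Σy = 377, Σxy = 6770, Σx² = 2480
Sxx = Σx² − (Σx)²/n = 2480 − 2112.5 = 367.5
Sxy = Σxy − (Σx)(Σy)/n = 6770 − 6126.25 = 643.75
b = Sxy/Sxx = 643.75/367.5 = 1.751701
a = ȳ − b·x̄ = 47.125 − 1.751701·16.25 = 18.659864
ŷ(8) = a + b·8 = 18.659864 + 1.751701·8 = 32.673469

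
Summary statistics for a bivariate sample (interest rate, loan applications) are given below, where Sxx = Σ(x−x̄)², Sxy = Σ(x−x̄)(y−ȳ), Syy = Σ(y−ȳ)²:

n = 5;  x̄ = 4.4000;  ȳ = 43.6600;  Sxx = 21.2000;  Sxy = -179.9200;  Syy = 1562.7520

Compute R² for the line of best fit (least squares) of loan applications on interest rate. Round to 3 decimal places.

0.977

R² = Sxy²/(Sxx·Syy) = (-179.92)²/(21.2·1562.752) = 0.977086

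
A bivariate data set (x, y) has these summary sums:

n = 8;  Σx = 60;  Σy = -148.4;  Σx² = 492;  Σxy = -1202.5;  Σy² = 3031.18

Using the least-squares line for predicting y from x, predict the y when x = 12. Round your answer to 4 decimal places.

-28.1393

Sxx = Σx² − (Σx)²/n = 492 − 450 = 42
Sxy = Σxy − (Σx)(Σy)/n = -1202.5 − (-1113) = -89.5
b = Sxy/Sxx = -89.5/42 = -2.130952
a = ȳ − b·x̄ = -18.55 − (-2.130952)·7.5 = -2.567857
ŷ(12) = a + b·12 = -2.567857 + (-2.130952)·12 = -28.139286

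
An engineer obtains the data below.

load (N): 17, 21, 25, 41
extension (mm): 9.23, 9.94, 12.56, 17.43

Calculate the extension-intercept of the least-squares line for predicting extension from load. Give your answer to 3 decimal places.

n = 4, Σx = 104, Σy = 49.16, Σxy = 1394.28, Σx² = 3036
Sxx = Σx² − (Σx)²/n = 3036 − 2704 = 332
Sxy = Σxy − (Σx)(Σy)/n = 1394.28 − 1278.16 = 116.12
b = Sxy/Sxx = 116.12/332 = 0.349759
a = ȳ − b·x̄ = 12.29 − 0.349759·26 = 3.196265

3.196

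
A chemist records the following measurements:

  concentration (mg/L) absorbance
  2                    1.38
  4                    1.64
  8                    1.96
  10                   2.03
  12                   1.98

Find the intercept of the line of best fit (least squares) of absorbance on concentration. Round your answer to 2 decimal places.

1.34

n = 5, Σx = 36, Σy = 8.99, Σxy = 69.06, Σx² = 328
Sxx = Σx² − (Σx)²/n = 328 − 259.2 = 68.8
Sxy = Σxy − (Σx)(Σy)/n = 69.06 − 64.728 = 4.332
b = Sxy/Sxx = 4.332/68.8 = 0.062965
a = ȳ − b·x̄ = 1.798 − 0.062965·7.2 = 1.344651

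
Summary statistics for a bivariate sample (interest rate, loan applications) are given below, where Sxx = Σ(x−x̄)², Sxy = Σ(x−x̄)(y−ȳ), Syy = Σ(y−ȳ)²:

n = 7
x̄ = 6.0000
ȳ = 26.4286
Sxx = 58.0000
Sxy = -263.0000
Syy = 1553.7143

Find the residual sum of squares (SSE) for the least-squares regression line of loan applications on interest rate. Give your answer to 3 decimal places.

b = Sxy/Sxx = -263/58 = -4.534483
SSE = Syy − b·Sxy = 1553.7143 − (-4.534483)·(-263) = 361.145334

361.145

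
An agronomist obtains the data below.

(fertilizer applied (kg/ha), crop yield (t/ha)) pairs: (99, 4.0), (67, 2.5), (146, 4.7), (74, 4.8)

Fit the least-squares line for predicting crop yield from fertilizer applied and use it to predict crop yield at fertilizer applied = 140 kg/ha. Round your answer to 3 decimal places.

n = 4, Σx = 386, Σy = 16, Σxy = 1604.9, Σx² = 41082
Sxx = Σx² − (Σx)²/n = 41082 − 37249 = 3833
Sxy = Σxy − (Σx)(Σy)/n = 1604.9 − 1544 = 60.9
b = Sxy/Sxx = 60.9/3833 = 0.015888
a = ȳ − b·x̄ = 4 − 0.015888·96.5 = 2.466775
ŷ(140) = a + b·140 = 2.466775 + 0.015888·140 = 4.691143

4.691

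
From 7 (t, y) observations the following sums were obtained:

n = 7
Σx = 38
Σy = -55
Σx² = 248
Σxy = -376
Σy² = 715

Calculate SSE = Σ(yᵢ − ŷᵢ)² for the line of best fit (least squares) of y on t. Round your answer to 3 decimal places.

139.137

Sxx = Σx² − (Σx)²/n = 248 − 206.285714 = 41.714286
Sxy = Σxy − (Σx)(Σy)/n = -376 − (-298.571429) = -77.428571
Syy = Σy² − (Σy)²/n = 715 − 432.142857 = 282.857143
b = Sxy/Sxx = -77.428571/41.714286 = -1.856164
SSE = Syy − b·Sxy = 282.857143 − (-1.856164)·(-77.428571) = 139.136986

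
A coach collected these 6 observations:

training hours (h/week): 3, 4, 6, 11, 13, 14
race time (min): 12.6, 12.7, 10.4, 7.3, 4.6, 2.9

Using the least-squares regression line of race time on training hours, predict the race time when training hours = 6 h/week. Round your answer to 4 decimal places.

10.5653

n = 6, Σx = 51, Σy = 50.5, Σxy = 331.7, Σx² = 547
Sxx = Σx² − (Σx)²/n = 547 − 433.5 = 113.5
Sxy = Σxy − (Σx)(Σy)/n = 331.7 − 429.25 = -97.55
b = Sxy/Sxx = -97.55/113.5 = -0.859471
a = ȳ − b·x̄ = 8.416667 − (-0.859471)·8.5 = 15.722173
ŷ(6) = a + b·6 = 15.722173 + (-0.859471)·6 = 10.565345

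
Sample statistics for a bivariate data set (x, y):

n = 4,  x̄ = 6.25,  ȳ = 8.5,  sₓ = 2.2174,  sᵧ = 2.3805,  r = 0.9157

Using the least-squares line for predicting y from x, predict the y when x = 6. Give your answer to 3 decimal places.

8.254

b = r · sᵧ/sₓ = 0.9157 · 2.3805/2.2174 = 0.983054
a = ȳ − b·x̄ = 8.5 − 0.983054·6.25 = 2.355913
ŷ(6) = a + b·6 = 2.355913 + 0.983054·6 = 8.254237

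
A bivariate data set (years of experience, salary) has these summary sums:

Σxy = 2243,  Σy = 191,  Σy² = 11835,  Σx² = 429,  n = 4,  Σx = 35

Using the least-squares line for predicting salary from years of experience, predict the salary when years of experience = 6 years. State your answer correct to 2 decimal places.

34.94

Sxx = Σx² − (Σx)²/n = 429 − 306.25 = 122.75
Sxy = Σxy − (Σx)(Σy)/n = 2243 − 1671.25 = 571.75
b = Sxy/Sxx = 571.75/122.75 = 4.657841
a = ȳ − b·x̄ = 47.75 − 4.657841·8.75 = 6.993890
ŷ(6) = a + b·6 = 6.993890 + 4.657841·6 = 34.940937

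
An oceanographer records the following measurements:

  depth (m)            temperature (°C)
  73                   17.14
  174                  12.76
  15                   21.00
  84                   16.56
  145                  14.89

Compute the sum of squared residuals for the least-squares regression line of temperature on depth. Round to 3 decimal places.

1.377

n = 5, Σx = 491, Σy = 82.35, Σxy = 7336.55, Σx² = 63911, Σy² = 1393.5429
Sxx = Σx² − (Σx)²/n = 63911 − 48216.2 = 15694.8
Sxy = Σxy − (Σx)(Σy)/n = 7336.55 − 8086.77 = -750.22
Syy = Σy² − (Σy)²/n = 1393.5429 − 1356.3045 = 37.2384
b = Sxy/Sxx = -750.22/15694.8 = -0.047801
SSE = Syy − b·Sxy = 37.2384 − (-0.047801)·(-750.22) = 1.377475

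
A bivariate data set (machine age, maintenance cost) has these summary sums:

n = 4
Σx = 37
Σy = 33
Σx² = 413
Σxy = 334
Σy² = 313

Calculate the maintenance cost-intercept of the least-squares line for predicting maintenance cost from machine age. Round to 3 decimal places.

Sxx = Σx² − (Σx)²/n = 413 − 342.25 = 70.75
Sxy = Σxy − (Σx)(Σy)/n = 334 − 305.25 = 28.75
b = Sxy/Sxx = 28.75/70.75 = 0.406360
a = ȳ − b·x̄ = 8.25 − 0.406360·9.25 = 4.491166

4.491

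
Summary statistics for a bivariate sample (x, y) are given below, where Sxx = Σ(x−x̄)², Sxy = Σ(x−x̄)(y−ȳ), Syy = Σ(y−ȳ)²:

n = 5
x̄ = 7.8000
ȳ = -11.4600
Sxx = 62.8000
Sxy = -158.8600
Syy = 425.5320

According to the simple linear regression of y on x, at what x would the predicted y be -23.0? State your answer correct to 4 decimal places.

b = Sxy/Sxx = -158.86/62.8 = -2.529618
a = ȳ − b·x̄ = -11.46 − (-2.529618)·7.8 = 8.271019
Set a + b·x = -23.0: x = (-23.0 − 8.271019) / (-2.529618) = 12.361954

12.3620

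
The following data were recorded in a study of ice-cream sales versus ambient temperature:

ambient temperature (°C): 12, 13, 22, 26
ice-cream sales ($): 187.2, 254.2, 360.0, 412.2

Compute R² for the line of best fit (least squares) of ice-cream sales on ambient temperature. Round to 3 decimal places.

n = 4, Σx = 73, Σy = 1213.6, Σxy = 24188.2, Σx² = 1473, Σy² = 399170.32
Sxx = Σx² − (Σx)²/n = 1473 − 1332.25 = 140.75
Sxy = Σxy − (Σx)(Σy)/n = 24188.2 − 22148.2 = 2040
Syy = Σy² − (Σy)²/n = 399170.32 − 368206.24 = 30964.08
R² = Sxy²/(Sxx·Syy) = (2040)²/(140.75·30964.08) = 0.954891

0.955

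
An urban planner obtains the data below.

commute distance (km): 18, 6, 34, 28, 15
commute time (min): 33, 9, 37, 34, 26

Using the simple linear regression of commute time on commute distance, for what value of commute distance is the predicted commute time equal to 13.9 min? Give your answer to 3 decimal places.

4.892

n = 5, Σx = 101, Σy = 139, Σxy = 3248, Σx² = 2525
Sxx = Σx² − (Σx)²/n = 2525 − 2040.2 = 484.8
Sxy = Σxy − (Σx)(Σy)/n = 3248 − 2807.8 = 440.2
b = Sxy/Sxx = 440.2/484.8 = 0.908003
a = ȳ − b·x̄ = 27.8 − 0.908003·20.2 = 9.458333
Set a + b·x = 13.9: x = (13.9 − 9.458333) / 0.908003 = 4.891686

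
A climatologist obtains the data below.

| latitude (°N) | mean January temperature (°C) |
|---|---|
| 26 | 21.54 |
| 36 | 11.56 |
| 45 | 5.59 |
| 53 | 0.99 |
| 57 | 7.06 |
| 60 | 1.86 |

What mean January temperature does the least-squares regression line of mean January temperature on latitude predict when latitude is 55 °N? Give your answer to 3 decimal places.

n = 6, Σx = 277, Σy = 48.6, Σxy = 1794.24, Σx² = 13655
Sxx = Σx² − (Σx)²/n = 13655 − 12788.166667 = 866.833333
Sxy = Σxy − (Σx)(Σy)/n = 1794.24 − 2243.7 = -449.46
b = Sxy/Sxx = -449.46/866.833333 = -0.518508
a = ȳ − b·x̄ = 8.1 − (-0.518508)·46.166667 = 32.037785
ŷ(55) = a + b·55 = 32.037785 + (-0.518508)·55 = 3.519846

3.520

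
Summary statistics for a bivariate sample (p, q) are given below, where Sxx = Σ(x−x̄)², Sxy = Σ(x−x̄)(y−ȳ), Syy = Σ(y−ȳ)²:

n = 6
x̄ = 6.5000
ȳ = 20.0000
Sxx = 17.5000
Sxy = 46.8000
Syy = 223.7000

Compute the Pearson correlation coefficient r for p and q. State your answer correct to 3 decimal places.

r = Sxy/√(Sxx·Syy) = 46.8/√(3914.75) = 46.8/62.567963 = 0.747987

0.748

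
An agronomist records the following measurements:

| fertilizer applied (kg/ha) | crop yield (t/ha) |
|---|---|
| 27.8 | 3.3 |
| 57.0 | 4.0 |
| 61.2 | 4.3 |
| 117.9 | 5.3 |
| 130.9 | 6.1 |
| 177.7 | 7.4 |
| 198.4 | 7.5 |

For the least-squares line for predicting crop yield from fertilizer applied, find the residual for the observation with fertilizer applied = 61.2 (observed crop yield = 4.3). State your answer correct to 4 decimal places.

n = 7, Σx = 770.9, Σy = 37.9, Σxy = 4809.24, Σx² = 109742.35
Sxx = Σx² − (Σx)²/n = 109742.35 − 84898.115714 = 24844.234286
Sxy = Σxy − (Σx)(Σy)/n = 4809.24 − 4173.872857 = 635.367143
b = Sxy/Sxx = 635.367143/24844.234286 = 0.025574
a = ȳ − b·x̄ = 5.414286 − 0.025574·110.128571 = 2.597855
ŷ(61.2) = 2.597855 + 0.025574·61.2 = 4.162985
residual = y − ŷ = 4.3 − 4.162985 = 0.137015

0.1370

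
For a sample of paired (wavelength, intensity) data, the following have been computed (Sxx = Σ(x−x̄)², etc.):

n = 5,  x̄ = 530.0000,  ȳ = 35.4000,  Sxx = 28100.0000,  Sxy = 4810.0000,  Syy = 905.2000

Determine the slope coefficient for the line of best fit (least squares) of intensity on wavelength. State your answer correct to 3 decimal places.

0.171

b = Sxy/Sxx = 4810/28100 = 0.171174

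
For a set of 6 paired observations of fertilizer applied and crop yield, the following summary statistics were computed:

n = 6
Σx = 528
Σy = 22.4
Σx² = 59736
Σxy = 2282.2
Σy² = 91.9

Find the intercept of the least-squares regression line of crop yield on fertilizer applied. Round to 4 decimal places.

1.6712

Sxx = Σx² − (Σx)²/n = 59736 − 46464 = 13272
Sxy = Σxy − (Σx)(Σy)/n = 2282.2 − 1971.2 = 311
b = Sxy/Sxx = 311/13272 = 0.023433
a = ȳ − b·x̄ = 3.733333 − 0.023433·88 = 1.671248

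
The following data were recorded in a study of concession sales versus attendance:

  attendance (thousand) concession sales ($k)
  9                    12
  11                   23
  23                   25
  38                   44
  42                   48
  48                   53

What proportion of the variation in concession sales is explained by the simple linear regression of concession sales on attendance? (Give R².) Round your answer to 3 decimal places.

0.955

n = 6, Σx = 171, Σy = 205, Σxy = 7168, Σx² = 6243, Σy² = 8347
Sxx = Σx² − (Σx)²/n = 6243 − 4873.5 = 1369.5
Sxy = Σxy − (Σx)(Σy)/n = 7168 − 5842.5 = 1325.5
Syy = Σy² − (Σy)²/n = 8347 − 7004.166667 = 1342.833333
R² = Sxy²/(Sxx·Syy) = (1325.5)²/(1369.5·1342.833333) = 0.955378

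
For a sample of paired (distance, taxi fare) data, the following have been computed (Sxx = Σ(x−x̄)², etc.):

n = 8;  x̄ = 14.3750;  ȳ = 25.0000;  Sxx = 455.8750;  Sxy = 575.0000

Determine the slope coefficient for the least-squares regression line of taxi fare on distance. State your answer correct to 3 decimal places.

b = Sxy/Sxx = 575/455.875 = 1.261311

1.261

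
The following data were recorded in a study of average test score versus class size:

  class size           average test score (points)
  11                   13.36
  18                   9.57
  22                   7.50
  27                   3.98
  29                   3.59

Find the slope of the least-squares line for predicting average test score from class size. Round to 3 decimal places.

-0.561

n = 5, Σx = 107, Σy = 38, Σxy = 695.79, Σx² = 2499
Sxx = Σx² − (Σx)²/n = 2499 − 2289.8 = 209.2
Sxy = Σxy − (Σx)(Σy)/n = 695.79 − 813.2 = -117.41
b = Sxy/Sxx = -117.41/209.2 = -0.561233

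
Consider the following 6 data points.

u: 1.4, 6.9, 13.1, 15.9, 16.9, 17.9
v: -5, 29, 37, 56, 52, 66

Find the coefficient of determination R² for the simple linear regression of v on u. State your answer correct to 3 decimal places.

0.939

n = 6, Σx = 72.1, Σy = 235, Σxy = 3628.4, Σx² = 1080.01, Σy² = 12431
Sxx = Σx² − (Σx)²/n = 1080.01 − 866.401667 = 213.608333
Sxy = Σxy − (Σx)(Σy)/n = 3628.4 − 2823.916667 = 804.483333
Syy = Σy² − (Σy)²/n = 12431 − 9204.166667 = 3226.833333
R² = Sxy²/(Sxx·Syy) = (804.483333)²/(213.608333·3226.833333) = 0.938943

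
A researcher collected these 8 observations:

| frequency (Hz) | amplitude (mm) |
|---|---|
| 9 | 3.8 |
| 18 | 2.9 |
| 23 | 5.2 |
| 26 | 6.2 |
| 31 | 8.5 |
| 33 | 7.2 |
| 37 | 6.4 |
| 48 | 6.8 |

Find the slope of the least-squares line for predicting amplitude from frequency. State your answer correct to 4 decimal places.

n = 8, Σx = 225, Σy = 47, Σxy = 1431.5, Σx² = 7333
Sxx = Σx² − (Σx)²/n = 7333 − 6328.125 = 1004.875
Sxy = Σxy − (Σx)(Σy)/n = 1431.5 − 1321.875 = 109.625
b = Sxy/Sxx = 109.625/1004.875 = 0.109093

0.1091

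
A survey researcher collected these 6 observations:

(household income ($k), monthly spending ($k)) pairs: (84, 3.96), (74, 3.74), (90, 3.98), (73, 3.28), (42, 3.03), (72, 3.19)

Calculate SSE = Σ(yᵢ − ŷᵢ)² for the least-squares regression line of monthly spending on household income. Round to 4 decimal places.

n = 6, Σx = 435, Σy = 21.18, Σxy = 1563.98, Σx² = 32909, Σy² = 75.625
Sxx = Σx² − (Σx)²/n = 32909 − 31537.5 = 1371.5
Sxy = Σxy − (Σx)(Σy)/n = 1563.98 − 1535.55 = 28.43
Syy = Σy² − (Σy)²/n = 75.625 − 74.7654 = 0.8596
b = Sxy/Sxx = 28.43/1371.5 = 0.020729
SSE = Syy − b·Sxy = 0.8596 − 0.020729·28.43 = 0.270271

0.2703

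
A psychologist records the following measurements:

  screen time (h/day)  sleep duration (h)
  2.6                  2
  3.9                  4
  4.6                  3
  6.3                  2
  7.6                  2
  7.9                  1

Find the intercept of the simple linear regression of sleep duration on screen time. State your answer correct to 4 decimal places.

3.9031

n = 6, Σx = 32.9, Σy = 14, Σxy = 70.3, Σx² = 202.99
Sxx = Σx² − (Σx)²/n = 202.99 − 180.401667 = 22.588333
Sxy = Σxy − (Σx)(Σy)/n = 70.3 − 76.766667 = -6.466667
b = Sxy/Sxx = -6.466667/22.588333 = -0.286283
a = ȳ − b·x̄ = 2.333333 − (-0.286283)·5.483333 = 3.903121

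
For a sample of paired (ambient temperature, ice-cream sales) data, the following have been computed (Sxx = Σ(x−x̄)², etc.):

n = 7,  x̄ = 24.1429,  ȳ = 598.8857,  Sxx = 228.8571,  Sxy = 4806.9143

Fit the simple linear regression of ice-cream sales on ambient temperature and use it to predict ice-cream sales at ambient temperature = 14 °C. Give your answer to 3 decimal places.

385.844

b = Sxy/Sxx = 4806.9143/228.8571 = 21.003999
a = ȳ − b·x̄ = 598.8857 − 21.003999·24.1429 = 91.788252
ŷ(14) = a + b·14 = 91.788252 + 21.003999·14 = 385.844239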